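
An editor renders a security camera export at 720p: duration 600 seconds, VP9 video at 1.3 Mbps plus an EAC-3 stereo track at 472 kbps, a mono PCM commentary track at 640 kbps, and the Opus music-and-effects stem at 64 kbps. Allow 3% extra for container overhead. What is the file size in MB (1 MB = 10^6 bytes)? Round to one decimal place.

Audio total: 472 + 640 + 64 = 1176 kbps = 1.176 Mbps.
Total bitrate: 1.3 + 1.176 = 2.476 Mbps.
Stream data: 2.476 Mbps × 600 s = 1485.6 Mb.
With 3% container overhead: ×1.03.
1,530 Mb ÷ 8 = 191.3 MB → 191.3 MB.

191.3 MB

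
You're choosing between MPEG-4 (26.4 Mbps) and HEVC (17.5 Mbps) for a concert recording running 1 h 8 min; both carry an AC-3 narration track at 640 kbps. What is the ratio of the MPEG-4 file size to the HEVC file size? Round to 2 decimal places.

1 h 8 min = 68 min = 4080 s
Audio: 640 kbps = 0.640 Mbps.
MPEG-4: 27.040 Mbps × 4080 s = 110323.2 Mb = 12.843 GiB.
HEVC: 18.140 Mbps × 4080 s = 74011.2 Mb = 8.616 GiB.
Ratio: 12.843 / 8.616 = 1.491.

1.49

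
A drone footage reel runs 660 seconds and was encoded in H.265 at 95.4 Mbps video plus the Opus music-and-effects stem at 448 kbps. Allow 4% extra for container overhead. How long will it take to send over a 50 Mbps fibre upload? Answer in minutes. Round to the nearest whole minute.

22 minutes

Audio: 448 kbps = 0.448 Mbps.
Total bitrate: 95.848 Mbps.
File: 95.848 Mbps × 660 s = 63259.7 Mb.
With 4% container overhead: ×1.04. → 65790.1 Mb.
At 50 Mbps: 65790.1 / 50 = 1315.8 s ≈ 21.9 minutes.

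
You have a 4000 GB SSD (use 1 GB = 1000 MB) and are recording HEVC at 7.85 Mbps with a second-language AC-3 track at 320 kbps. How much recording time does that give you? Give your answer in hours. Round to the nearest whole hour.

1088 hours

Audio: 320 kbps = 0.320 Mbps.
Total bitrate: 7.85 + 0.320 = 8.170 Mbps.
Capacity: 4000 GB = 32,000,000 Mb.
Recording time: 32,000,000 / 8.170 = 3,916,769 s ≈ 1,088 hours.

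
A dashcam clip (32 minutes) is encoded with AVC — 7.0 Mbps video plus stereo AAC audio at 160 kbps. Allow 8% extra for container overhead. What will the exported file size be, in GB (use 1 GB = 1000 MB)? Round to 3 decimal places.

1.856 GB

32 min = 1920 s
Audio: 160 kbps = 0.160 Mbps.
Total bitrate: 7.0 + 0.160 = 7.160 Mbps.
Stream data: 7.160 Mbps × 1920 s = 13747.2 Mb.
With 8% container overhead: ×1.08.
14,847 Mb ÷ 8 = 1,856 MB → 1.856 GB.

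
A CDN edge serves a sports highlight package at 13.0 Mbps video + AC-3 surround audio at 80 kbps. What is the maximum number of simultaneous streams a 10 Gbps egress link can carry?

Audio: 80 kbps = 0.080 Mbps.
Per-viewer media rate: 13.080 Mbps.
10 Gbps = 10,000 Mbps; 10,000 / 13.080 = 764.53 → 764 viewers.

764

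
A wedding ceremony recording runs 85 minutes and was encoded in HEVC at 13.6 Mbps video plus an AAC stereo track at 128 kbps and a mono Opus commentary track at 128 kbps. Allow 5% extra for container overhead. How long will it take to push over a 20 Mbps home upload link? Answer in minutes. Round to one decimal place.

85 min = 5100 s
Audio total: 128 + 128 = 256 kbps = 0.256 Mbps.
Total bitrate: 13.856 Mbps.
File: 13.856 Mbps × 5100 s = 70665.6 Mb.
With 5% container overhead: ×1.05. → 74198.9 Mb.
At 20 Mbps: 74198.9 / 20 = 3709.9 s ≈ 61.8 minutes.

61.8 minutes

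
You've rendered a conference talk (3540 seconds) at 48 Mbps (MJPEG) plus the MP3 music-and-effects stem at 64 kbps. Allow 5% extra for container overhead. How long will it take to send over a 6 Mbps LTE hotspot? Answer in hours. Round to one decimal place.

8.3 hours

Audio: 64 kbps = 0.064 Mbps.
Total bitrate: 48.064 Mbps.
File: 48.064 Mbps × 3540 s = 170146.6 Mb.
With 5% container overhead: ×1.05. → 178653.9 Mb.
At 6 Mbps: 178653.9 / 6 = 29775.6 s ≈ 8.27 hours.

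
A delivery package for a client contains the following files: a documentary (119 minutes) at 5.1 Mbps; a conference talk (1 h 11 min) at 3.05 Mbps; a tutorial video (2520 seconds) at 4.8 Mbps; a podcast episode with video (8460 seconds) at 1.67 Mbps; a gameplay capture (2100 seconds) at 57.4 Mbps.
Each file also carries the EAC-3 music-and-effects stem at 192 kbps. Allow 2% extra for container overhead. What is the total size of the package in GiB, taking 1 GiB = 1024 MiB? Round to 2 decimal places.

23.85 GiB

Audio: 192 kbps = 0.192 Mbps.
documentary: 5.292 Mbps × 7140 s × 1.02 = 38540.6 Mb
conference talk: 3.242 Mbps × 4260 s × 1.02 = 14087.1 Mb
tutorial video: 4.992 Mbps × 2520 s × 1.02 = 12831.4 Mb
podcast episode with video: 1.862 Mbps × 8460 s × 1.02 = 16067.6 Mb
gameplay capture: 57.592 Mbps × 2100 s × 1.02 = 123362.1 Mb
Total: 204888.8 Mb = 25611.1 MB.
= 23.85 GiB.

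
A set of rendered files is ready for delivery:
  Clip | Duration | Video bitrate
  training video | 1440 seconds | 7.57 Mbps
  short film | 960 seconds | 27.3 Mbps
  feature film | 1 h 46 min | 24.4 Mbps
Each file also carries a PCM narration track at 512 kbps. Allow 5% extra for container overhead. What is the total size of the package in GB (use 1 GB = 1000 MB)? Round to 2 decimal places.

25.83 GB

Audio: 512 kbps = 0.512 Mbps.
training video: 8.082 Mbps × 1440 s × 1.05 = 12220.0 Mb
short film: 27.812 Mbps × 960 s × 1.05 = 28034.5 Mb
feature film: 24.912 Mbps × 6360 s × 1.05 = 166362.3 Mb
Total: 206616.8 Mb = 25827.1 MB.
= 25.83 GB.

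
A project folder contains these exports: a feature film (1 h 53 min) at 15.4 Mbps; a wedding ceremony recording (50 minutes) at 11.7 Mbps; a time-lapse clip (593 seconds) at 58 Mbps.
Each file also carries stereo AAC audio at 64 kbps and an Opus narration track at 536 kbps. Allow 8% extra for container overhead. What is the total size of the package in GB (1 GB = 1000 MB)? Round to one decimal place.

24.3 GB

Audio total: 64 + 536 = 600 kbps = 0.600 Mbps.
feature film: 16.000 Mbps × 6780 s × 1.08 = 117158.4 Mb
wedding ceremony recording: 12.300 Mbps × 3000 s × 1.08 = 39852.0 Mb
time-lapse clip: 58.600 Mbps × 593 s × 1.08 = 37529.8 Mb
Total: 194540.2 Mb = 24317.5 MB.
= 24.32 GB.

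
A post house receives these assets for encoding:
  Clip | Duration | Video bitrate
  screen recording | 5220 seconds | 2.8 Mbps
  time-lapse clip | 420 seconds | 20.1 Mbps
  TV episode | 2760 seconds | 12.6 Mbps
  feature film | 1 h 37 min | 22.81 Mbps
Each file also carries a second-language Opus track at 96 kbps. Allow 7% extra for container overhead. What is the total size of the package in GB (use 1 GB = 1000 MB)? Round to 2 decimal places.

Audio: 96 kbps = 0.096 Mbps.
screen recording: 2.896 Mbps × 5220 s × 1.07 = 16175.3 Mb
time-lapse clip: 20.196 Mbps × 420 s × 1.07 = 9076.1 Mb
TV episode: 12.696 Mbps × 2760 s × 1.07 = 37493.8 Mb
feature film: 22.906 Mbps × 5820 s × 1.07 = 142644.8 Mb
Total: 205390.1 Mb = 25673.8 MB.
= 25.67 GB.

25.67 GB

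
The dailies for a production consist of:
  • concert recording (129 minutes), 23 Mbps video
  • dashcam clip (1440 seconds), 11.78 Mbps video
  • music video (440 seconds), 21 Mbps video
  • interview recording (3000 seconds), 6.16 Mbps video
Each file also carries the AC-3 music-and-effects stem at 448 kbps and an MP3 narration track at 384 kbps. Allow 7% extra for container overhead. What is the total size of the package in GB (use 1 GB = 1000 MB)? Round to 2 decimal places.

Audio total: 448 + 384 = 832 kbps = 0.832 Mbps.
concert recording: 23.832 Mbps × 7740 s × 1.07 = 197371.9 Mb
dashcam clip: 12.612 Mbps × 1440 s × 1.07 = 19432.6 Mb
music video: 21.832 Mbps × 440 s × 1.07 = 10278.5 Mb
interview recording: 6.992 Mbps × 3000 s × 1.07 = 22444.3 Mb
Total: 249527.3 Mb = 31190.9 MB.
= 31.19 GB.

31.19 GB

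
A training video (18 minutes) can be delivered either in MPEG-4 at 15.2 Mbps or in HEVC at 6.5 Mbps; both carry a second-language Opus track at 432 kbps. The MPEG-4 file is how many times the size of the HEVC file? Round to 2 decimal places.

2.26

18 min = 1080 s
Audio: 432 kbps = 0.432 Mbps.
MPEG-4: 15.632 Mbps × 1080 s = 16882.6 Mb = 1.965 GiB.
HEVC: 6.932 Mbps × 1080 s = 7486.6 Mb = 0.872 GiB.
Ratio: 1.965 / 0.872 = 2.255.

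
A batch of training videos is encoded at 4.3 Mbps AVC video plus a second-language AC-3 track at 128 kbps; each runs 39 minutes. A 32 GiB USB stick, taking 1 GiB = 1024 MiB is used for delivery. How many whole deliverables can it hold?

39 min = 2340 s
Audio: 128 kbps = 0.128 Mbps.
Total bitrate: 4.428 Mbps.
Per item: 4.428 Mbps × 2340 s = 10,362 Mb = 1,295 MB.
Capacity: 32 GiB = 274,878 Mb; 26.53 items → 26 complete.

26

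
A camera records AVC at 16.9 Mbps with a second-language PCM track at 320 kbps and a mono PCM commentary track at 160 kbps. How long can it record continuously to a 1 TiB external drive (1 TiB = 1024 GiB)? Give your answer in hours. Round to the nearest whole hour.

Audio total: 320 + 160 = 480 kbps = 0.480 Mbps.
Total bitrate: 16.9 + 0.480 = 17.380 Mbps.
Capacity: 1 TiB = 8,796,093 Mb.
Recording time: 8,796,093 / 17.380 = 506,104 s ≈ 141 hours.

141 hours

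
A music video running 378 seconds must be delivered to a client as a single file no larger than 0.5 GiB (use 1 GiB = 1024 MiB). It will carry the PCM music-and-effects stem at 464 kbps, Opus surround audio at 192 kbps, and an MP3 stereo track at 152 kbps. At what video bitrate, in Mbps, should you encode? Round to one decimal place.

10.6 Mbps

Budget: 0.5 GiB = 4295.0 Mb.
Total bitrate budget: 4295.0 Mb / 378 s = 11.362 Mbps.
Audio total: 464 + 192 + 152 = 808 kbps = 0.808 Mbps.
Video: 11.362 − 0.808 = 10.554 Mbps.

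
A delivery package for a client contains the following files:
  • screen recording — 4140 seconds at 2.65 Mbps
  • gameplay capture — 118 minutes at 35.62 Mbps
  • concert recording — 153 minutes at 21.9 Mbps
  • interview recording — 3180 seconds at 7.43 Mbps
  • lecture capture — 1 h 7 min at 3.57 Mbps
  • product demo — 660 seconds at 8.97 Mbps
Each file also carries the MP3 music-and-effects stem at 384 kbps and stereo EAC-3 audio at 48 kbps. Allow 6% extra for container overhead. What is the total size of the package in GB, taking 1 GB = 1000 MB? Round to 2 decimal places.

68.94 GB

Audio total: 384 + 48 = 432 kbps = 0.432 Mbps.
screen recording: 3.082 Mbps × 4140 s × 1.06 = 13525.0 Mb
gameplay capture: 36.052 Mbps × 7080 s × 1.06 = 270563.0 Mb
concert recording: 22.332 Mbps × 9180 s × 1.06 = 217308.2 Mb
interview recording: 7.862 Mbps × 3180 s × 1.06 = 26501.2 Mb
lecture capture: 4.002 Mbps × 4020 s × 1.06 = 17053.3 Mb
product demo: 9.402 Mbps × 660 s × 1.06 = 6577.6 Mb
Total: 551528.5 Mb = 68941.1 MB.
= 68.94 GB.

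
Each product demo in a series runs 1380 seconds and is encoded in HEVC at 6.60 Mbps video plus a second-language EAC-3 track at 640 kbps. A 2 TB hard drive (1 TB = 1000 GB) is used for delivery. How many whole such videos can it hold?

1601

Audio: 640 kbps = 0.640 Mbps.
Total bitrate: 7.240 Mbps.
Per item: 7.240 Mbps × 1380 s = 9,991 Mb = 1,249 MB.
Capacity: 2 TB = 16,000,000 Mb; 1601.41 items → 1601 complete.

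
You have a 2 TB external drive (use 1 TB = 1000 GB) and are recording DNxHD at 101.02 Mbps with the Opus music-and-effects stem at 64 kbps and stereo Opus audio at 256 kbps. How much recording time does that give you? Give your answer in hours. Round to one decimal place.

Audio total: 64 + 256 = 320 kbps = 0.320 Mbps.
Total bitrate: 101.02 + 0.320 = 101.340 Mbps.
Capacity: 2 TB = 16,000,000 Mb.
Recording time: 16,000,000 / 101.340 = 157,884 s ≈ 43.9 hours.

43.9 hours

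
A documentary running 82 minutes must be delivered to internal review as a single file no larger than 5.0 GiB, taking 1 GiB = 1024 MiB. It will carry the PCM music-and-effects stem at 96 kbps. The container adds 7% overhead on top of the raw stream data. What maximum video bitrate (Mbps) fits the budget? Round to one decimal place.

Budget: 5.0 GiB = 42949.7 Mb.
Stream payload after overhead: 42949.7 / 1.07 = 40139.9 Mb.
82 min = 4920 s
Total bitrate budget: 40139.9 Mb / 4920 s = 8.159 Mbps.
Audio: 96 kbps = 0.096 Mbps.
Video: 8.159 − 0.096 = 8.063 Mbps.

8.1 Mbps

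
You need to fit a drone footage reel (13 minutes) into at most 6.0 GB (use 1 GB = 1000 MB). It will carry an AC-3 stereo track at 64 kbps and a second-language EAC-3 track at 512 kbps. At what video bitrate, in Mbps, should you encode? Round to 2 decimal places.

60.96 Mbps

Budget: 6.0 GB = 48000.0 Mb.
13 min = 780 s
Total bitrate budget: 48000.0 Mb / 780 s = 61.538 Mbps.
Audio total: 64 + 512 = 576 kbps = 0.576 Mbps.
Video: 61.538 − 0.576 = 60.962 Mbps.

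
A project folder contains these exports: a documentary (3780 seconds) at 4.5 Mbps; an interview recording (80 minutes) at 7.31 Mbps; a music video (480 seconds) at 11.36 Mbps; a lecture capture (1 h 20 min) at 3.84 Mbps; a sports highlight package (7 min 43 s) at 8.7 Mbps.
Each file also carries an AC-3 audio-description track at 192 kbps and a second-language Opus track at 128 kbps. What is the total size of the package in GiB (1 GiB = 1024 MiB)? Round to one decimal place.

Audio total: 192 + 128 = 320 kbps = 0.320 Mbps.
documentary: 4.820 Mbps × 3780 s = 18219.6 Mb
interview recording: 7.630 Mbps × 4800 s = 36624.0 Mb
music video: 11.680 Mbps × 480 s = 5606.4 Mb
lecture capture: 4.160 Mbps × 4800 s = 19968.0 Mb
sports highlight package: 9.020 Mbps × 463 s = 4176.3 Mb
Total: 84594.3 Mb = 10574.3 MB.
= 9.848 GiB.

9.8 GiB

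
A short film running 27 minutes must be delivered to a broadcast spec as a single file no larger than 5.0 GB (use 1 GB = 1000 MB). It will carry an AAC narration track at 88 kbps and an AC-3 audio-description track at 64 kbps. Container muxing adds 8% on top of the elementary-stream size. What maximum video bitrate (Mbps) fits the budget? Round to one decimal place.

22.7 Mbps

Budget: 5.0 GB = 40000.0 Mb.
Stream payload after overhead: 40000.0 / 1.08 = 37037.0 Mb.
27 min = 1620 s
Total bitrate budget: 37037.0 Mb / 1620 s = 22.862 Mbps.
Audio total: 88 + 64 = 152 kbps = 0.152 Mbps.
Video: 22.862 − 0.152 = 22.710 Mbps.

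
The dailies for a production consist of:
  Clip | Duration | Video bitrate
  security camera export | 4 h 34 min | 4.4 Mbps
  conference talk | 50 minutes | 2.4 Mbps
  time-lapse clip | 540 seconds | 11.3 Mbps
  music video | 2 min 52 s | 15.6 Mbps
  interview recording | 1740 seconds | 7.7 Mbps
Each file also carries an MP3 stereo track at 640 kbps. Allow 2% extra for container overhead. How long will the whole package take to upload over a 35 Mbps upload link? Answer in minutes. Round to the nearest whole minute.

56 minutes

Audio: 640 kbps = 0.640 Mbps.
security camera export: 5.040 Mbps × 16440 s × 1.02 = 84514.8 Mb
conference talk: 3.040 Mbps × 3000 s × 1.02 = 9302.4 Mb
time-lapse clip: 11.940 Mbps × 540 s × 1.02 = 6576.6 Mb
music video: 16.240 Mbps × 172 s × 1.02 = 2849.1 Mb
interview recording: 8.340 Mbps × 1740 s × 1.02 = 14801.8 Mb
Total: 118044.7 Mb = 14755.6 MB.
At 35 Mbps: 118044.7 / 35 = 3373 s ≈ 56.2 minutes.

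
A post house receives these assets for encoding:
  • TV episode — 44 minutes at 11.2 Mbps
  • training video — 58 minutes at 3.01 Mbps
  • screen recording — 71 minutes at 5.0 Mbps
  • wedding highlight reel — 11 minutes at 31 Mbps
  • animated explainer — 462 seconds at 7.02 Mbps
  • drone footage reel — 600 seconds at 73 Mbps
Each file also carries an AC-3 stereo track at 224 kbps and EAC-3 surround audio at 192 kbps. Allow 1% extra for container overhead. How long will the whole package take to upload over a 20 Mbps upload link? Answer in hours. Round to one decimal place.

1.9 hours

Audio total: 224 + 192 = 416 kbps = 0.416 Mbps.
TV episode: 11.616 Mbps × 2640 s × 1.01 = 30972.9 Mb
training video: 3.426 Mbps × 3480 s × 1.01 = 12041.7 Mb
screen recording: 5.416 Mbps × 4260 s × 1.01 = 23302.9 Mb
wedding highlight reel: 31.416 Mbps × 660 s × 1.01 = 20941.9 Mb
animated explainer: 7.436 Mbps × 462 s × 1.01 = 3469.8 Mb
drone footage reel: 73.416 Mbps × 600 s × 1.01 = 44490.1 Mb
Total: 135219.3 Mb = 16902.4 MB.
At 20 Mbps: 135219.3 / 20 = 6761 s ≈ 1.88 hours.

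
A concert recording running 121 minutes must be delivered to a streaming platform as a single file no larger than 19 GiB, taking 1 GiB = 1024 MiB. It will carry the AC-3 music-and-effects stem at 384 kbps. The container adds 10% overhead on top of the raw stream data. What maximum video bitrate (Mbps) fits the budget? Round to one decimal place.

Budget: 19 GiB = 163208.8 Mb.
Stream payload after overhead: 163208.8 / 1.10 = 148371.6 Mb.
121 min = 7260 s
Total bitrate budget: 148371.6 Mb / 7260 s = 20.437 Mbps.
Audio: 384 kbps = 0.384 Mbps.
Video: 20.437 − 0.384 = 20.053 Mbps.

20.1 Mbps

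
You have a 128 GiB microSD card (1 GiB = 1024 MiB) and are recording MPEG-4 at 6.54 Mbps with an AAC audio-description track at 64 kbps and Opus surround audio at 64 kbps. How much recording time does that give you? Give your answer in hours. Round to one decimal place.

45.8 hours

Audio total: 64 + 64 = 128 kbps = 0.128 Mbps.
Total bitrate: 6.54 + 0.128 = 6.668 Mbps.
Capacity: 128 GiB = 1,099,512 Mb.
Recording time: 1,099,512 / 6.668 = 164,894 s ≈ 45.8 hours.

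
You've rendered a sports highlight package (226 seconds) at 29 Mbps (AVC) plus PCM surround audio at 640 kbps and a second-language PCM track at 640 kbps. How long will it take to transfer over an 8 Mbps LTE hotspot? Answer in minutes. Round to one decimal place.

14.3 minutes

Audio total: 640 + 640 = 1280 kbps = 1.280 Mbps.
Total bitrate: 30.280 Mbps.
File: 30.280 Mbps × 226 s = 6843.3 Mb.
At 8 Mbps: 6843.3 / 8 = 855.4 s ≈ 14.3 minutes.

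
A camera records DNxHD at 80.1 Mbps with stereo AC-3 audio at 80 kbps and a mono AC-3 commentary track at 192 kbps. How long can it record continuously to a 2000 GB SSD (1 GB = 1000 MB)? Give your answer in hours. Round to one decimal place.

Audio total: 80 + 192 = 272 kbps = 0.272 Mbps.
Total bitrate: 80.1 + 0.272 = 80.372 Mbps.
Capacity: 2000 GB = 16,000,000 Mb.
Recording time: 16,000,000 / 80.372 = 199,074 s ≈ 55.3 hours.

55.3 hours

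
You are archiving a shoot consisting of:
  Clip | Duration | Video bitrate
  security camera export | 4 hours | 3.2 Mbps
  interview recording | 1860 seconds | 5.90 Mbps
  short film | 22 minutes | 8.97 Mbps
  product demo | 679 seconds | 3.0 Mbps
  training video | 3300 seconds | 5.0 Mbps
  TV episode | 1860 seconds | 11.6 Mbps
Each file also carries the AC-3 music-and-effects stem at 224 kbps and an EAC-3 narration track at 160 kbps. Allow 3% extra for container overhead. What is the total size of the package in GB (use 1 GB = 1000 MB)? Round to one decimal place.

Audio total: 224 + 160 = 384 kbps = 0.384 Mbps.
security camera export: 3.584 Mbps × 14400 s × 1.03 = 53157.9 Mb
interview recording: 6.284 Mbps × 1860 s × 1.03 = 12038.9 Mb
short film: 9.354 Mbps × 1320 s × 1.03 = 12717.7 Mb
product demo: 3.384 Mbps × 679 s × 1.03 = 2366.7 Mb
training video: 5.384 Mbps × 3300 s × 1.03 = 18300.2 Mb
TV episode: 11.984 Mbps × 1860 s × 1.03 = 22958.9 Mb
Total: 121540.3 Mb = 15192.5 MB.
= 15.19 GB.

15.2 GB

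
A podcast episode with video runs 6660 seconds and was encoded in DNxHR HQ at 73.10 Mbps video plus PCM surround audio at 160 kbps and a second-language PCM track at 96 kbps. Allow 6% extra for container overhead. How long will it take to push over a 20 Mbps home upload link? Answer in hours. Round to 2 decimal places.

Audio total: 160 + 96 = 256 kbps = 0.256 Mbps.
Total bitrate: 73.356 Mbps.
File: 73.356 Mbps × 6660 s = 488551.0 Mb.
With 6% container overhead: ×1.06. → 517864.0 Mb.
At 20 Mbps: 517864.0 / 20 = 25893.2 s ≈ 7.19 hours.

7.19 hours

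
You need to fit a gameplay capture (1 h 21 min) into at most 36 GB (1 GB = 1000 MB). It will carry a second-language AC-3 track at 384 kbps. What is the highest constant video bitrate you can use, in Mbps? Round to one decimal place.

58.9 Mbps

Budget: 36 GB = 288000.0 Mb.
1 h 21 min = 81 min = 4860 s
Total bitrate budget: 288000.0 Mb / 4860 s = 59.259 Mbps.
Audio: 384 kbps = 0.384 Mbps.
Video: 59.259 − 0.384 = 58.875 Mbps.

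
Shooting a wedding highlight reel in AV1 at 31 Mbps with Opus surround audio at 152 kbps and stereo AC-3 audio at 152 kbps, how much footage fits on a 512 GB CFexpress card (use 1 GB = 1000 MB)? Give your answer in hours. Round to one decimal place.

Audio total: 152 + 152 = 304 kbps = 0.304 Mbps.
Total bitrate: 31 + 0.304 = 31.304 Mbps.
Capacity: 512 GB = 4,096,000 Mb.
Recording time: 4,096,000 / 31.304 = 130,846 s ≈ 36.3 hours.

36.3 hours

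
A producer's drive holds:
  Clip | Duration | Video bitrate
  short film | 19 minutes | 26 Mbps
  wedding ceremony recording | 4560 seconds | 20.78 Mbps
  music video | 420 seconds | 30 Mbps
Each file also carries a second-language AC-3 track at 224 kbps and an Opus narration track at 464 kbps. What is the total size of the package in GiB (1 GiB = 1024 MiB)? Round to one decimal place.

Audio total: 224 + 464 = 688 kbps = 0.688 Mbps.
short film: 26.688 Mbps × 1140 s = 30424.3 Mb
wedding ceremony recording: 21.468 Mbps × 4560 s = 97894.1 Mb
music video: 30.688 Mbps × 420 s = 12889.0 Mb
Total: 141207.4 Mb = 17650.9 MB.
= 16.44 GiB.

16.4 GiB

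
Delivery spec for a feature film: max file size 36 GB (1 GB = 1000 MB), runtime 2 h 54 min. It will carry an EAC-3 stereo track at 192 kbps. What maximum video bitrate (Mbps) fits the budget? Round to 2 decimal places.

Budget: 36 GB = 288000.0 Mb.
2 h 54 min = 174 min = 10440 s
Total bitrate budget: 288000.0 Mb / 10440 s = 27.586 Mbps.
Audio: 192 kbps = 0.192 Mbps.
Video: 27.586 − 0.192 = 27.394 Mbps.

27.39 Mbps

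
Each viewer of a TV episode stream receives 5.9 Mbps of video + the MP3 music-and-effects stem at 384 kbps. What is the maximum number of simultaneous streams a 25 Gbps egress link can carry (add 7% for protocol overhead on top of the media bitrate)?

Audio: 384 kbps = 0.384 Mbps.
Per-viewer media rate: 6.284 Mbps.
On the wire with 7% overhead: 6.724 Mbps.
25 Gbps = 25,000 Mbps; 25,000 / 6.724 = 3718.09 → 3718 viewers.

3718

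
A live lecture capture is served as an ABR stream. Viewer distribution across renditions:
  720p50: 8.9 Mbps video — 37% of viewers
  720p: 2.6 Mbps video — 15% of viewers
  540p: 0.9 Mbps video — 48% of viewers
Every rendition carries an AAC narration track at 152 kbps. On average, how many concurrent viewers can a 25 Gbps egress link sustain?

5858

Audio: 152 kbps = 0.152 Mbps.
Average per-viewer bitrate: 0.37×9.052 + 0.15×2.752 + 0.48×1.052 = 4.267 Mbps.
25 Gbps = 25,000 Mbps; 25,000 / 4.267 = 5858.92 → 5858.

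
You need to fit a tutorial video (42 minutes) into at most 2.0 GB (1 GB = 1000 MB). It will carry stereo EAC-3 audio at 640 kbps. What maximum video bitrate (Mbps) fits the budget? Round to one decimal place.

5.7 Mbps

Budget: 2.0 GB = 16000.0 Mb.
42 min = 2520 s
Total bitrate budget: 16000.0 Mb / 2520 s = 6.349 Mbps.
Audio: 640 kbps = 0.640 Mbps.
Video: 6.349 − 0.640 = 5.709 Mbps.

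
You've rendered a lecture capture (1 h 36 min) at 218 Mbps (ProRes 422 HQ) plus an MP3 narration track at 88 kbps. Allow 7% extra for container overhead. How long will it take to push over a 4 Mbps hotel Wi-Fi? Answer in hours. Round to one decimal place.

1 h 36 min = 96 min = 5760 s
Audio: 88 kbps = 0.088 Mbps.
Total bitrate: 218.088 Mbps.
File: 218.088 Mbps × 5760 s = 1256186.9 Mb.
With 7% container overhead: ×1.07. → 1344120.0 Mb.
At 4 Mbps: 1344120.0 / 4 = 336030.0 s ≈ 93.3 hours.

93.3 hours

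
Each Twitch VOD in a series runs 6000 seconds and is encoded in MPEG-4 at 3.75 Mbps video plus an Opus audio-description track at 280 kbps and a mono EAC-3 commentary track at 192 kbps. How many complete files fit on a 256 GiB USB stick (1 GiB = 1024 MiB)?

Audio total: 280 + 192 = 472 kbps = 0.472 Mbps.
Total bitrate: 4.222 Mbps.
Per item: 4.222 Mbps × 6000 s = 25,332 Mb = 3,166 MB.
Capacity: 256 GiB = 2,199,023 Mb; 86.81 items → 86 complete.

86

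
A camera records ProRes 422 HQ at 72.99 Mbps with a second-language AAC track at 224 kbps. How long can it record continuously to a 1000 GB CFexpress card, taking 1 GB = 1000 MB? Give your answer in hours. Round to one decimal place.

Audio: 224 kbps = 0.224 Mbps.
Total bitrate: 72.99 + 0.224 = 73.214 Mbps.
Capacity: 1000 GB = 8,000,000 Mb.
Recording time: 8,000,000 / 73.214 = 109,269 s ≈ 30.4 hours.

30.4 hours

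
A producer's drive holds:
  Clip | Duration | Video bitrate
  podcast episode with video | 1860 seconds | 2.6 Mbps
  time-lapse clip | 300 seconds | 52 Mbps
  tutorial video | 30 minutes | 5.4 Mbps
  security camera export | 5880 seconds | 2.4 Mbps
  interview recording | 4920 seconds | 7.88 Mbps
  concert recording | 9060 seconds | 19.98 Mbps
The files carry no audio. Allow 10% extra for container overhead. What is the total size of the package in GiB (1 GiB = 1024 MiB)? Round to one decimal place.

podcast episode with video: 2.600 Mbps × 1860 s × 1.10 = 5319.6 Mb
time-lapse clip: 52.000 Mbps × 300 s × 1.10 = 17160.0 Mb
tutorial video: 5.400 Mbps × 1800 s × 1.10 = 10692.0 Mb
security camera export: 2.400 Mbps × 5880 s × 1.10 = 15523.2 Mb
interview recording: 7.880 Mbps × 4920 s × 1.10 = 42646.6 Mb
concert recording: 19.980 Mbps × 9060 s × 1.10 = 199120.7 Mb
Total: 290462.0 Mb = 36307.8 MB.
= 33.81 GiB.

33.8 GiB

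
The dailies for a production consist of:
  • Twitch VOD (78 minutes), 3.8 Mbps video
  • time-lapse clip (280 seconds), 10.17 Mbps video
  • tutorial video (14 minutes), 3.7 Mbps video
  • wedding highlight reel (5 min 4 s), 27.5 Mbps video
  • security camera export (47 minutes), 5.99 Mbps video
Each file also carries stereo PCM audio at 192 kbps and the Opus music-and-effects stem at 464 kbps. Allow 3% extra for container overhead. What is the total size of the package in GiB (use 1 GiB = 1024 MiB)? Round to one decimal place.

Audio total: 192 + 464 = 656 kbps = 0.656 Mbps.
Twitch VOD: 4.456 Mbps × 4680 s × 1.03 = 21479.7 Mb
time-lapse clip: 10.826 Mbps × 280 s × 1.03 = 3122.2 Mb
tutorial video: 4.356 Mbps × 840 s × 1.03 = 3768.8 Mb
wedding highlight reel: 28.156 Mbps × 304 s × 1.03 = 8816.2 Mb
security camera export: 6.646 Mbps × 2820 s × 1.03 = 19304.0 Mb
Total: 56490.9 Mb = 7061.4 MB.
= 6.576 GiB.

6.6 GiB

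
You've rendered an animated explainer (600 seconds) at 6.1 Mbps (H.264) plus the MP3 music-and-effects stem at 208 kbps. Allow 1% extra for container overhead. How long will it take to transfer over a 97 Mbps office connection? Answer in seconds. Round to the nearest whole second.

39 seconds

Audio: 208 kbps = 0.208 Mbps.
Total bitrate: 6.308 Mbps.
File: 6.308 Mbps × 600 s = 3784.8 Mb.
With 1% container overhead: ×1.01. → 3822.6 Mb.
At 97 Mbps: 3822.6 / 97 = 39.4 s ≈ 39.4 seconds.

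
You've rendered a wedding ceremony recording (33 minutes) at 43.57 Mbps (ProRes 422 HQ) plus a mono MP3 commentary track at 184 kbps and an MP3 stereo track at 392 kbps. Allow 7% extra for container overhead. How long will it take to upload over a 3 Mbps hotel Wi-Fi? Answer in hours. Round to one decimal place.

8.7 hours

33 min = 1980 s
Audio total: 184 + 392 = 576 kbps = 0.576 Mbps.
Total bitrate: 44.146 Mbps.
File: 44.146 Mbps × 1980 s = 87409.1 Mb.
With 7% container overhead: ×1.07. → 93527.7 Mb.
At 3 Mbps: 93527.7 / 3 = 31175.9 s ≈ 8.66 hours.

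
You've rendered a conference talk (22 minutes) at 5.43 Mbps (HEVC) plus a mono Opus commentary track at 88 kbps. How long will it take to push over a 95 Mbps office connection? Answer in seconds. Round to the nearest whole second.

22 min = 1320 s
Audio: 88 kbps = 0.088 Mbps.
Total bitrate: 5.518 Mbps.
File: 5.518 Mbps × 1320 s = 7283.8 Mb.
At 95 Mbps: 7283.8 / 95 = 76.7 s ≈ 76.7 seconds.

77 seconds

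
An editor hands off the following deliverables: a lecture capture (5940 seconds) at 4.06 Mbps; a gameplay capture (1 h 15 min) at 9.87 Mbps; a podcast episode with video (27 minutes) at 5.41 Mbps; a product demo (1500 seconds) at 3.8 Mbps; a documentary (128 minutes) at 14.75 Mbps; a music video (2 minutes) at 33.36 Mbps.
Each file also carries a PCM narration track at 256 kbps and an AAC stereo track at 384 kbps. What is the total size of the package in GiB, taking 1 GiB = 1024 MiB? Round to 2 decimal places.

24.91 GiB

Audio total: 256 + 384 = 640 kbps = 0.640 Mbps.
lecture capture: 4.700 Mbps × 5940 s = 27918.0 Mb
gameplay capture: 10.510 Mbps × 4500 s = 47295.0 Mb
podcast episode with video: 6.050 Mbps × 1620 s = 9801.0 Mb
product demo: 4.440 Mbps × 1500 s = 6660.0 Mb
documentary: 15.390 Mbps × 7680 s = 118195.2 Mb
music video: 34.000 Mbps × 120 s = 4080.0 Mb
Total: 213949.2 Mb = 26743.7 MB.
= 24.91 GiB.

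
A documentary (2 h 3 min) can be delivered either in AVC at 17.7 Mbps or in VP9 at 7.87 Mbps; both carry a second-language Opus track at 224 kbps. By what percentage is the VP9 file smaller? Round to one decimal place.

2 h 3 min = 123 min = 7380 s
Audio: 224 kbps = 0.224 Mbps.
AVC: 17.924 Mbps × 7380 s = 132279.1 Mb = 15.399 GiB.
VP9: 8.094 Mbps × 7380 s = 59733.7 Mb = 6.954 GiB.
Reduction: (1 − 6.954/15.399) × 100 = 54.84%.

54.8%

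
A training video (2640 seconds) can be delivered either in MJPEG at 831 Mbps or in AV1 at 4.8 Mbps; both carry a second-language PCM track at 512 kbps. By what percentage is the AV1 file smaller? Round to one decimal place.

Audio: 512 kbps = 0.512 Mbps.
MJPEG: 831.512 Mbps × 2640 s = 2195191.7 Mb = 255.554 GiB.
AV1: 5.312 Mbps × 2640 s = 14023.7 Mb = 1.633 GiB.
Reduction: (1 − 1.633/255.554) × 100 = 99.36%.

99.4%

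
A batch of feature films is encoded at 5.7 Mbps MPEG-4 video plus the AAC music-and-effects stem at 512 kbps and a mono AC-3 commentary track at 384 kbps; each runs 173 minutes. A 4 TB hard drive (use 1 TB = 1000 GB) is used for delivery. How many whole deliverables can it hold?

173 min = 10380 s
Audio total: 512 + 384 = 896 kbps = 0.896 Mbps.
Total bitrate: 6.596 Mbps.
Per item: 6.596 Mbps × 10380 s = 68,466 Mb = 8,558 MB.
Capacity: 4 TB = 32,000,000 Mb; 467.38 items → 467 complete.

467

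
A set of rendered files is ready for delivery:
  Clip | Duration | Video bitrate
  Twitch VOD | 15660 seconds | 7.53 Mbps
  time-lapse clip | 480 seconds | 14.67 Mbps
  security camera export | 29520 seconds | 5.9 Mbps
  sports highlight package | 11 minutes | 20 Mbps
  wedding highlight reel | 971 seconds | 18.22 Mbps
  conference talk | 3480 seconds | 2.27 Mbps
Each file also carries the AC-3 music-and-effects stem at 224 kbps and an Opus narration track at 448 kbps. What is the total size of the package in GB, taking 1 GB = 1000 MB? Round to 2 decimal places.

Audio total: 224 + 448 = 672 kbps = 0.672 Mbps.
Twitch VOD: 8.202 Mbps × 15660 s = 128443.3 Mb
time-lapse clip: 15.342 Mbps × 480 s = 7364.2 Mb
security camera export: 6.572 Mbps × 29520 s = 194005.4 Mb
sports highlight package: 20.672 Mbps × 660 s = 13643.5 Mb
wedding highlight reel: 18.892 Mbps × 971 s = 18344.1 Mb
conference talk: 2.942 Mbps × 3480 s = 10238.2 Mb
Total: 372038.7 Mb = 46504.8 MB.
= 46.50 GB.

46.50 GB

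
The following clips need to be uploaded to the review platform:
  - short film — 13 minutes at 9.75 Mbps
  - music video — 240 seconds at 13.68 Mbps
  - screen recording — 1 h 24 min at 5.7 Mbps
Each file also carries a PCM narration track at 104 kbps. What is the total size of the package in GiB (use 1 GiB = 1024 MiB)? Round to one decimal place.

4.7 GiB

Audio: 104 kbps = 0.104 Mbps.
short film: 9.854 Mbps × 780 s = 7686.1 Mb
music video: 13.784 Mbps × 240 s = 3308.2 Mb
screen recording: 5.804 Mbps × 5040 s = 29252.2 Mb
Total: 40246.4 Mb = 5030.8 MB.
= 4.685 GiB.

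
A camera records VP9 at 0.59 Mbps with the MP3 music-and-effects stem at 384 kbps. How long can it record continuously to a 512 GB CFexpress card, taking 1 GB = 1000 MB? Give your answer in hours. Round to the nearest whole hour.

Audio: 384 kbps = 0.384 Mbps.
Total bitrate: 0.59 + 0.384 = 0.974 Mbps.
Capacity: 512 GB = 4,096,000 Mb.
Recording time: 4,096,000 / 0.974 = 4,205,339 s ≈ 1,168 hours.

1168 hours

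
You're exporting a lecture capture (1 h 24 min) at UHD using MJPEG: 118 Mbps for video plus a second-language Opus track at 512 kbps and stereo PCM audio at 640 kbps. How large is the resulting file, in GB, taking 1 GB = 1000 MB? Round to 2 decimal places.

75.07 GB

1 h 24 min = 84 min = 5040 s
Audio total: 512 + 640 = 1152 kbps = 1.152 Mbps.
Total bitrate: 118 + 1.152 = 119.152 Mbps.
Stream data: 119.152 Mbps × 5040 s = 600526.1 Mb.
600,526 Mb ÷ 8 = 75,066 MB → 75.07 GB.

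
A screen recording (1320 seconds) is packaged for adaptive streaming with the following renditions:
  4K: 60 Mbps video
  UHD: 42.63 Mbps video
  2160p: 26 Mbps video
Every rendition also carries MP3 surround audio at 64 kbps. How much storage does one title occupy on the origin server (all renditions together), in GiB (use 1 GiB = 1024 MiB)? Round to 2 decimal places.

19.80 GiB

Audio: 64 kbps = 0.064 Mbps.
Sum of rendition bitrates: (60+0.064) + (42.63+0.064) + (26+0.064) = 128.822 Mbps.
× 1320 s = 170,045 Mb = 21,256 MB = 19.80 GiB.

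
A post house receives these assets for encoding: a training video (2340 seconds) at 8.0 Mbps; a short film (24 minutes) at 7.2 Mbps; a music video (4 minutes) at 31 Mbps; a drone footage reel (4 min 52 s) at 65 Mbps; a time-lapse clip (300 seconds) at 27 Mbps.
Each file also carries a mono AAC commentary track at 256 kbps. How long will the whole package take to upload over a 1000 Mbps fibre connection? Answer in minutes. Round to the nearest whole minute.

Audio: 256 kbps = 0.256 Mbps.
training video: 8.256 Mbps × 2340 s = 19319.0 Mb
short film: 7.456 Mbps × 1440 s = 10736.6 Mb
music video: 31.256 Mbps × 240 s = 7501.4 Mb
drone footage reel: 65.256 Mbps × 292 s = 19054.8 Mb
time-lapse clip: 27.256 Mbps × 300 s = 8176.8 Mb
Total: 64788.7 Mb = 8098.6 MB.
At 1000 Mbps: 64788.7 / 1000 = 65 s ≈ 1.08 minutes.

1 minutes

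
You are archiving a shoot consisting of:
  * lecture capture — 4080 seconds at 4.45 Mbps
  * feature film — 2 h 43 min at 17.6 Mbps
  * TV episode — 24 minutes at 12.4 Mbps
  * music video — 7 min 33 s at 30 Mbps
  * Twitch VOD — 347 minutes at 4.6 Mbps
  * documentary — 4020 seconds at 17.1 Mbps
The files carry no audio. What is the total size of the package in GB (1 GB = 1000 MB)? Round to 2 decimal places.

lecture capture: 4.450 Mbps × 4080 s = 18156.0 Mb
feature film: 17.600 Mbps × 9780 s = 172128.0 Mb
TV episode: 12.400 Mbps × 1440 s = 17856.0 Mb
music video: 30.000 Mbps × 453 s = 13590.0 Mb
Twitch VOD: 4.600 Mbps × 20820 s = 95772.0 Mb
documentary: 17.100 Mbps × 4020 s = 68742.0 Mb
Total: 386244.0 Mb = 48280.5 MB.
= 48.28 GB.

48.28 GB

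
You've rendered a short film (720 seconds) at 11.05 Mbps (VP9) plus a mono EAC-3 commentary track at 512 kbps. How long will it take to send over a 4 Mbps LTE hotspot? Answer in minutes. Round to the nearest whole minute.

35 minutes

Audio: 512 kbps = 0.512 Mbps.
Total bitrate: 11.562 Mbps.
File: 11.562 Mbps × 720 s = 8324.6 Mb.
At 4 Mbps: 8324.6 / 4 = 2081.2 s ≈ 34.7 minutes.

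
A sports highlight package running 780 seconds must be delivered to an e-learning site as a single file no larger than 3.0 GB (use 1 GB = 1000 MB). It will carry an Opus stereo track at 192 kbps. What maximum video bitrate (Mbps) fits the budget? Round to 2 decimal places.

30.58 Mbps

Budget: 3.0 GB = 24000.0 Mb.
Total bitrate budget: 24000.0 Mb / 780 s = 30.769 Mbps.
Audio: 192 kbps = 0.192 Mbps.
Video: 30.769 − 0.192 = 30.577 Mbps.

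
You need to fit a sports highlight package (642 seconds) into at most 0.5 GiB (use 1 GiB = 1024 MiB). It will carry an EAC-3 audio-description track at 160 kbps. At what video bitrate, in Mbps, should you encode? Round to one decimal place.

Budget: 0.5 GiB = 4295.0 Mb.
Total bitrate budget: 4295.0 Mb / 642 s = 6.690 Mbps.
Audio: 160 kbps = 0.160 Mbps.
Video: 6.690 − 0.160 = 6.530 Mbps.

6.5 Mbps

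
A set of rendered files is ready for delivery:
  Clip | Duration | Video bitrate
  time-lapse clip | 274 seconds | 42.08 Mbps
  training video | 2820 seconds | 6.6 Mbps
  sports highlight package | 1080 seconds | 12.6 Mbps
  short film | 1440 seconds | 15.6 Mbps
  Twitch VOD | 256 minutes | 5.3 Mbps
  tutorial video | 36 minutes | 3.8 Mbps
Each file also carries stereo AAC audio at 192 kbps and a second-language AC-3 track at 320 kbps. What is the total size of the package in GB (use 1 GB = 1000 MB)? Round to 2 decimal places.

Audio total: 192 + 320 = 512 kbps = 0.512 Mbps.
time-lapse clip: 42.592 Mbps × 274 s = 11670.2 Mb
training video: 7.112 Mbps × 2820 s = 20055.8 Mb
sports highlight package: 13.112 Mbps × 1080 s = 14161.0 Mb
short film: 16.112 Mbps × 1440 s = 23201.3 Mb
Twitch VOD: 5.812 Mbps × 15360 s = 89272.3 Mb
tutorial video: 4.312 Mbps × 2160 s = 9313.9 Mb
Total: 167674.5 Mb = 20959.3 MB.
= 20.96 GB.

20.96 GB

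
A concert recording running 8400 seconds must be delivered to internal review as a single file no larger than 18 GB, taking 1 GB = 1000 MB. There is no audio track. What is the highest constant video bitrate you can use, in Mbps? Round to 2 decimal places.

Budget: 18 GB = 144000.0 Mb.
Total bitrate budget: 144000.0 Mb / 8400 s = 17.143 Mbps.

17.14 Mbps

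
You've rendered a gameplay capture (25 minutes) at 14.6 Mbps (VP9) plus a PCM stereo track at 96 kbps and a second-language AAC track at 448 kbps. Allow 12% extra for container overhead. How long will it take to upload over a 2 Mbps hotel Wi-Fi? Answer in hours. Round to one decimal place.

25 min = 1500 s
Audio total: 96 + 448 = 544 kbps = 0.544 Mbps.
Total bitrate: 15.144 Mbps.
File: 15.144 Mbps × 1500 s = 22716.0 Mb.
With 12% container overhead: ×1.12. → 25441.9 Mb.
At 2 Mbps: 25441.9 / 2 = 12721.0 s ≈ 3.53 hours.

3.5 hours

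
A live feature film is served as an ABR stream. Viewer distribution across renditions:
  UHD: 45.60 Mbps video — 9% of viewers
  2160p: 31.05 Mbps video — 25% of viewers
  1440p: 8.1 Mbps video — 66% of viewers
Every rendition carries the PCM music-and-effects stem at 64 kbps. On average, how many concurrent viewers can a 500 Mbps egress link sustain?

Audio: 64 kbps = 0.064 Mbps.
Average per-viewer bitrate: 0.09×45.664 + 0.25×31.114 + 0.66×8.164 = 17.276 Mbps.
500 Mbps = 500.0 Mbps; 500.0 / 17.276 = 28.94 → 28.

28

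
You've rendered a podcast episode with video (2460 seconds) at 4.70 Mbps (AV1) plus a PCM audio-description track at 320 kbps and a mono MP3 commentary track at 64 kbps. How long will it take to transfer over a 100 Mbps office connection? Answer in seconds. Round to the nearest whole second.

125 seconds

Audio total: 320 + 64 = 384 kbps = 0.384 Mbps.
Total bitrate: 5.084 Mbps.
File: 5.084 Mbps × 2460 s = 12506.6 Mb.
At 100 Mbps: 12506.6 / 100 = 125.1 s ≈ 125 seconds.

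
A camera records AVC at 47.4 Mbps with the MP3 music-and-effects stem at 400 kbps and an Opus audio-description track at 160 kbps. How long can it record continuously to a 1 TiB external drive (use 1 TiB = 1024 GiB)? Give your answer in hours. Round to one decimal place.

Audio total: 400 + 160 = 560 kbps = 0.560 Mbps.
Total bitrate: 47.4 + 0.560 = 47.960 Mbps.
Capacity: 1 TiB = 8,796,093 Mb.
Recording time: 8,796,093 / 47.960 = 183,405 s ≈ 50.9 hours.

50.9 hours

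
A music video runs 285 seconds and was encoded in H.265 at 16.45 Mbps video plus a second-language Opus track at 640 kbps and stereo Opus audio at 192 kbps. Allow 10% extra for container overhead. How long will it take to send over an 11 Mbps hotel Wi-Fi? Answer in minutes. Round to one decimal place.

Audio total: 640 + 192 = 832 kbps = 0.832 Mbps.
Total bitrate: 17.282 Mbps.
File: 17.282 Mbps × 285 s = 4925.4 Mb.
With 10% container overhead: ×1.10. → 5417.9 Mb.
At 11 Mbps: 5417.9 / 11 = 492.5 s ≈ 8.21 minutes.

8.2 minutes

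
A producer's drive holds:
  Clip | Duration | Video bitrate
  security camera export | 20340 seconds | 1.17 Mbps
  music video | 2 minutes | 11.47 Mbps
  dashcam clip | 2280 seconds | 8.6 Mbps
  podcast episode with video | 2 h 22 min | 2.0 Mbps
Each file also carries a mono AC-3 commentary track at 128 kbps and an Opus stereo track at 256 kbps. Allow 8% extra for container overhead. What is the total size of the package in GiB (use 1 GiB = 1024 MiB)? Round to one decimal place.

Audio total: 128 + 256 = 384 kbps = 0.384 Mbps.
security camera export: 1.554 Mbps × 20340 s × 1.08 = 34137.0 Mb
music video: 11.854 Mbps × 120 s × 1.08 = 1536.3 Mb
dashcam clip: 8.984 Mbps × 2280 s × 1.08 = 22122.2 Mb
podcast episode with video: 2.384 Mbps × 8520 s × 1.08 = 21936.6 Mb
Total: 79732.1 Mb = 9966.5 MB.
= 9.282 GiB.

9.3 GiB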